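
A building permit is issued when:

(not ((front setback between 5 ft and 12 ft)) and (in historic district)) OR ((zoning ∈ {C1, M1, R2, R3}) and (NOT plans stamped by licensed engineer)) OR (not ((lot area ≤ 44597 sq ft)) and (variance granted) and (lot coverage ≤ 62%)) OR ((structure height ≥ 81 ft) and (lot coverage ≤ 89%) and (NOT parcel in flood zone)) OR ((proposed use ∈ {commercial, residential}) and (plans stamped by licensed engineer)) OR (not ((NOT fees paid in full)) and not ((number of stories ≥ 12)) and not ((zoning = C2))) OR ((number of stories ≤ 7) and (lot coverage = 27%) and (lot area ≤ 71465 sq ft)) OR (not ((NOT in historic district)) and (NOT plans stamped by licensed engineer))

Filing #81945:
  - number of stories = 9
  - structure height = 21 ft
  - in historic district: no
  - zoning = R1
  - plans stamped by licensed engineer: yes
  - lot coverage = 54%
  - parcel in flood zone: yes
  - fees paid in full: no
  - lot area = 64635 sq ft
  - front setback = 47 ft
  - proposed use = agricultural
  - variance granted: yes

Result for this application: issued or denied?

Issued

Atomic conditions:
  front setback between 5 ft and 12 ft: 47 in [5, 12] is false
  in historic district: no → false
  zoning ∈ {C1, M1, R2, R3}: R1 is not in the set → false
  NOT plans stamped by licensed engineer: yes → false
  lot area ≤ 44597 sq ft: 64635 ≤ 44597 is false
  variance granted: yes → true
  lot coverage ≤ 62%: 54 ≤ 62 is true
  structure height ≥ 81 ft: 21 ≥ 81 is false
  lot coverage ≤ 89%: 54 ≤ 89 is true
  NOT parcel in flood zone: yes → false
  proposed use ∈ {commercial, residential}: agricultural is not in the set → false
  plans stamped by licensed engineer: yes → true
  NOT fees paid in full: no → true
  number of stories ≥ 12: 9 ≥ 12 is false
  zoning = C2: R1 == C2 is false
  number of stories ≤ 7: 9 ≤ 7 is false
  lot coverage = 27%: 54 == 27 is false
  lot area ≤ 71465 sq ft: 64635 ≤ 71465 is true
  NOT in historic district: no → true
Combine:
[1.1] NOT false = true
[1] true AND false = false
[2] false AND false = false
[3.1] NOT false = true
[3] true AND true AND true = true
[4] false AND true AND false = false
[5] false AND true = false
[6.1] NOT true = false
[6.2] NOT false = true
[6.3] NOT false = true
[6] false AND true AND true = false
[7] false AND false AND true = false
[8.1] NOT true = false
[8] false AND false = false
[root] false OR false OR true OR false OR false OR false OR false OR false = true
Overall: true → issued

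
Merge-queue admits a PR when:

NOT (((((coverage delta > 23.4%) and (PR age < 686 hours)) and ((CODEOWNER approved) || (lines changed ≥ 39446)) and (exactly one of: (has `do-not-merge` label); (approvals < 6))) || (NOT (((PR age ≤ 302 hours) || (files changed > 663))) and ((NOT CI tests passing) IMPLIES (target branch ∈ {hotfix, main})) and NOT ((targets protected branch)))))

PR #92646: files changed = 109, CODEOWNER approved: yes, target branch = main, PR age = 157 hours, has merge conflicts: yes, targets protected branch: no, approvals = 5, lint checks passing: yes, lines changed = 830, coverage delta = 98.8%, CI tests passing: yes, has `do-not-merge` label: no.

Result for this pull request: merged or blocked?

Atomic conditions:
  coverage delta > 23.4%: 98.8 > 23.4 is true
  PR age < 686 hours: 157 < 686 is true
  CODEOWNER approved: yes → true
  lines changed ≥ 39446: 830 ≥ 39446 is false
  has `do-not-merge` label: no → false
  approvals < 6: 5 < 6 is true
  PR age ≤ 302 hours: 157 ≤ 302 is true
  files changed > 663: 109 > 663 is false
  NOT CI tests passing: yes → false
  target branch ∈ {hotfix, main}: main is in the set → true
  targets protected branch: no → false
Combine:
[1.1.1] true AND true = true
[1.1.2] true OR false = true
[1.1.3] exactly-one(false, true) = true
[1.1] true AND true AND true = true
[1.2.1.1] true OR false = true
[1.2.1] NOT true = false
[1.2.2] false → true (antecedent false ⇒ implication holds) = true
[1.2.3] NOT false = true
[1.2] false AND true AND true = false
[1] true OR false = true
[root] NOT true = false
Overall: false → blocked

Blocked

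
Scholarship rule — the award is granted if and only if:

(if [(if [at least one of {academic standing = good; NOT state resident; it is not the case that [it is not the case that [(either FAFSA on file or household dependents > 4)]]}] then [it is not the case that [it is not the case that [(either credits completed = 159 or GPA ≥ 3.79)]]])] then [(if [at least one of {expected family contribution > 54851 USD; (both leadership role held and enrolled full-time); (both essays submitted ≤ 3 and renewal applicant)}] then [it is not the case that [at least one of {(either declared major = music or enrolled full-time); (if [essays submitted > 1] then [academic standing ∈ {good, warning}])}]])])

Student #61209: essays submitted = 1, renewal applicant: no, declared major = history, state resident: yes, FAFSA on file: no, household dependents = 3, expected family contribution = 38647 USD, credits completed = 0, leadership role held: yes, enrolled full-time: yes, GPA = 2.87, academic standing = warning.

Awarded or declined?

Atomic conditions:
  academic standing = good: warning == good is false
  NOT state resident: yes → false
  FAFSA on file: no → false
  household dependents > 4: 3 > 4 is false
  credits completed = 159: 0 == 159 is false
  GPA ≥ 3.79: 2.87 ≥ 3.79 is false
  expected family contribution > 54851 USD: 38647 > 54851 is false
  leadership role held: yes → true
  enrolled full-time: yes → true
  essays submitted ≤ 3: 1 ≤ 3 is true
  renewal applicant: no → false
  declared major = music: history == music is false
  essays submitted > 1: 1 > 1 is false
  academic standing ∈ {good, warning}: warning is in the set → true
Combine:
[1.1.3.1.1] false OR false = false
[1.1.3.1] NOT false = true
[1.1.3] NOT true = false
[1.1] false OR false OR false = false
[1.2.1.1] false OR false = false
[1.2.1] NOT false = true
[1.2] NOT true = false
[1] false → false (antecedent false ⇒ implication holds) = true
[2.1.2] true AND true = true
[2.1.3] true AND false = false
[2.1] false OR true OR false = true
[2.2.1.1] false OR true = true
[2.2.1.2] false → true (antecedent false ⇒ implication holds) = true
[2.2.1] true OR true = true
[2.2] NOT true = false
[2] true → false = false
[root] true → false = false
Overall: false → declined

Declined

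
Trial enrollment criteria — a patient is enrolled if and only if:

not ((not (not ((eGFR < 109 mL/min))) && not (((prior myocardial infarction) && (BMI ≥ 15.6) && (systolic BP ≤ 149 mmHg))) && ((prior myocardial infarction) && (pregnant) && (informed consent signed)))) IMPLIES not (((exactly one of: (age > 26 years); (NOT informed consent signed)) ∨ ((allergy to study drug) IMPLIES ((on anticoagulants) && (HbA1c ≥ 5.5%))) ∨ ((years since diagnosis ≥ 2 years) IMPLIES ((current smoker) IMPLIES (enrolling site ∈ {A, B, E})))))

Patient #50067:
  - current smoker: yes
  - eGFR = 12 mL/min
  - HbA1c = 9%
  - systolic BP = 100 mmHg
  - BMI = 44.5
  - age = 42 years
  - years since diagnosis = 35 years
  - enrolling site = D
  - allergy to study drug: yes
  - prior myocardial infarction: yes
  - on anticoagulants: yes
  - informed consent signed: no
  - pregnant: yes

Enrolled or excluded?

Atomic conditions:
  eGFR < 109 mL/min: 12 < 109 is true
  prior myocardial infarction: yes → true
  BMI ≥ 15.6: 44.5 ≥ 15.6 is true
  systolic BP ≤ 149 mmHg: 100 ≤ 149 is true
  pregnant: yes → true
  informed consent signed: no → false
  age > 26 years: 42 > 26 is true
  NOT informed consent signed: no → true
  allergy to study drug: yes → true
  on anticoagulants: yes → true
  HbA1c ≥ 5.5%: 9 ≥ 5.5 is true
  years since diagnosis ≥ 2 years: 35 ≥ 2 is true
  current smoker: yes → true
  enrolling site ∈ {A, B, E}: D is not in the set → false
Combine:
[1.1.1.1] NOT true = false
[1.1.1] NOT false = true
[1.1.2.1] true AND true AND true = true
[1.1.2] NOT true = false
[1.1.3] true AND true AND false = false
[1.1] true AND false AND false = false
[1] NOT false = true
[2.1.1] exactly-one(true, true) = false
[2.1.2.2] true AND true = true
[2.1.2] true → true = true
[2.1.3.2] true → false = false
[2.1.3] true → false = false
[2.1] false OR true OR false = true
[2] NOT true = false
[root] true → false = false
Overall: false → excluded

Excluded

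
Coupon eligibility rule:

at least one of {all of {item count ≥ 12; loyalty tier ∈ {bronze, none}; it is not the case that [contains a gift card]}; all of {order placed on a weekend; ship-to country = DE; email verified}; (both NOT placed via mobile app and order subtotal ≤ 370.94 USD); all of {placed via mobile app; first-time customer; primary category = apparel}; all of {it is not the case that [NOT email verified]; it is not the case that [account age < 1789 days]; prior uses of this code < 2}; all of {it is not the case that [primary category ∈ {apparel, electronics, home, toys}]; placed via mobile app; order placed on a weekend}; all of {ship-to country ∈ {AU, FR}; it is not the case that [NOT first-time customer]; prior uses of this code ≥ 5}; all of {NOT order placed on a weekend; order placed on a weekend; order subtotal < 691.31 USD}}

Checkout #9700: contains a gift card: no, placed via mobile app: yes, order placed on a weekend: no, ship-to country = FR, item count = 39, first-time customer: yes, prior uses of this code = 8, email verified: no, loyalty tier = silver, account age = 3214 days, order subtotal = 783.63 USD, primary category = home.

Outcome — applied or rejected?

Atomic conditions:
  item count ≥ 12: 39 ≥ 12 is true
  loyalty tier ∈ {bronze, none}: silver is not in the set → false
  contains a gift card: no → false
  order placed on a weekend: no → false
  ship-to country = DE: FR == DE is false
  email verified: no → false
  NOT placed via mobile app: yes → false
  order subtotal ≤ 370.94 USD: 783.63 ≤ 370.94 is false
  placed via mobile app: yes → true
  first-time customer: yes → true
  primary category = apparel: home == apparel is false
  NOT email verified: no → true
  account age < 1789 days: 3214 < 1789 is false
  prior uses of this code < 2: 8 < 2 is false
  primary category ∈ {apparel, electronics, home, toys}: home is in the set → true
  ship-to country ∈ {AU, FR}: FR is in the set → true
  NOT first-time customer: yes → false
  prior uses of this code ≥ 5: 8 ≥ 5 is true
  NOT order placed on a weekend: no → true
  order subtotal < 691.31 USD: 783.63 < 691.31 is false
Combine:
[1.3] NOT false = true
[1] true AND false AND true = false
[2] false AND false AND false = false
[3] false AND false = false
[4] true AND true AND false = false
[5.1] NOT true = false
[5.2] NOT false = true
[5] false AND true AND false = false
[6.1] NOT true = false
[6] false AND true AND false = false
[7.2] NOT false = true
[7] true AND true AND true = true
[8] true AND false AND false = false
[root] false OR false OR false OR false OR false OR false OR true OR false = true
Overall: true → applied

Applied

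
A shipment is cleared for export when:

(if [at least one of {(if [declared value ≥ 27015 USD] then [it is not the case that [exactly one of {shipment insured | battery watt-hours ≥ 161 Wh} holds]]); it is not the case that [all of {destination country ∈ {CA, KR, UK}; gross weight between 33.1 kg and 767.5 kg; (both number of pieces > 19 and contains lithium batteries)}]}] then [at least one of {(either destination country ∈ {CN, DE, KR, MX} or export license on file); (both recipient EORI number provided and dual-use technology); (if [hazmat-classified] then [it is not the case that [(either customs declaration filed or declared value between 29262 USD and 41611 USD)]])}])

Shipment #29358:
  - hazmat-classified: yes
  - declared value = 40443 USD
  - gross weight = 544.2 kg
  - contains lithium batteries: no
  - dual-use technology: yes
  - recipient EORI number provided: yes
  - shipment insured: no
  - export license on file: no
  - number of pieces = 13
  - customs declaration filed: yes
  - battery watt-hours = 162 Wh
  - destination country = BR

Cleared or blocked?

Atomic conditions:
  declared value ≥ 27015 USD: 40443 ≥ 27015 is true
  shipment insured: no → false
  battery watt-hours ≥ 161 Wh: 162 ≥ 161 is true
  destination country ∈ {CA, KR, UK}: BR is not in the set → false
  gross weight between 33.1 kg and 767.5 kg: 544.2 in [33.1, 767.5] is true
  number of pieces > 19: 13 > 19 is false
  contains lithium batteries: no → false
  destination country ∈ {CN, DE, KR, MX}: BR is not in the set → false
  export license on file: no → false
  recipient EORI number provided: yes → true
  dual-use technology: yes → true
  hazmat-classified: yes → true
  customs declaration filed: yes → true
  declared value between 29262 USD and 41611 USD: 40443 in [29262, 41611] is true
Combine:
[1.1.2.1] exactly-one(false, true) = true
[1.1.2] NOT true = false
[1.1] true → false = false
[1.2.1.3] false AND false = false
[1.2.1] false AND true AND false = false
[1.2] NOT false = true
[1] false OR true = true
[2.1] false OR false = false
[2.2] true AND true = true
[2.3.2.1] true OR true = true
[2.3.2] NOT true = false
[2.3] true → false = false
[2] false OR true OR false = true
[root] true → true = true
Overall: true → cleared

Cleared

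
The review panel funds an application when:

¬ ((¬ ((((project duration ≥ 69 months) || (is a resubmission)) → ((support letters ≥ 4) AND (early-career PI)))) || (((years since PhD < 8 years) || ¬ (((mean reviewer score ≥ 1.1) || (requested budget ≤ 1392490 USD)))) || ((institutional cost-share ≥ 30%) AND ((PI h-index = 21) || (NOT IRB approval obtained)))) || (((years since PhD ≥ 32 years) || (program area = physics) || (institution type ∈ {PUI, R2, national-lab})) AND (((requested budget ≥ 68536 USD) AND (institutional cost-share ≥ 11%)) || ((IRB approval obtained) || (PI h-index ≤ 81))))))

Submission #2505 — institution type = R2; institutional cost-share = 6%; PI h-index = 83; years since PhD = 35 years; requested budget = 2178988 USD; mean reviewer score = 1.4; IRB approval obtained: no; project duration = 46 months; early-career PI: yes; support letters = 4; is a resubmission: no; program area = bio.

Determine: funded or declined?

Atomic conditions:
  project duration ≥ 69 months: 46 ≥ 69 is false
  is a resubmission: no → false
  support letters ≥ 4: 4 ≥ 4 is true
  early-career PI: yes → true
  years since PhD < 8 years: 35 < 8 is false
  mean reviewer score ≥ 1.1: 1.4 ≥ 1.1 is true
  requested budget ≤ 1392490 USD: 2178988 ≤ 1392490 is false
  institutional cost-share ≥ 30%: 6 ≥ 30 is false
  PI h-index = 21: 83 == 21 is false
  NOT IRB approval obtained: no → true
  years since PhD ≥ 32 years: 35 ≥ 32 is true
  program area = physics: bio == physics is false
  institution type ∈ {PUI, R2, national-lab}: R2 is in the set → true
  requested budget ≥ 68536 USD: 2178988 ≥ 68536 is true
  institutional cost-share ≥ 11%: 6 ≥ 11 is false
  IRB approval obtained: no → false
  PI h-index ≤ 81: 83 ≤ 81 is false
Combine:
[1.1.1.1] false OR false = false
[1.1.1.2] true AND true = true
[1.1.1] false → true (antecedent false ⇒ implication holds) = true
[1.1] NOT true = false
[1.2.1.2.1] true OR false = true
[1.2.1.2] NOT true = false
[1.2.1] false OR false = false
[1.2.2.2] false OR true = true
[1.2.2] false AND true = false
[1.2] false OR false = false
[1.3.1] true OR false OR true = true
[1.3.2.1] true AND false = false
[1.3.2.2] false OR false = false
[1.3.2] false OR false = false
[1.3] true AND false = false
[1] false OR false OR false = false
[root] NOT false = true
Overall: true → funded

Funded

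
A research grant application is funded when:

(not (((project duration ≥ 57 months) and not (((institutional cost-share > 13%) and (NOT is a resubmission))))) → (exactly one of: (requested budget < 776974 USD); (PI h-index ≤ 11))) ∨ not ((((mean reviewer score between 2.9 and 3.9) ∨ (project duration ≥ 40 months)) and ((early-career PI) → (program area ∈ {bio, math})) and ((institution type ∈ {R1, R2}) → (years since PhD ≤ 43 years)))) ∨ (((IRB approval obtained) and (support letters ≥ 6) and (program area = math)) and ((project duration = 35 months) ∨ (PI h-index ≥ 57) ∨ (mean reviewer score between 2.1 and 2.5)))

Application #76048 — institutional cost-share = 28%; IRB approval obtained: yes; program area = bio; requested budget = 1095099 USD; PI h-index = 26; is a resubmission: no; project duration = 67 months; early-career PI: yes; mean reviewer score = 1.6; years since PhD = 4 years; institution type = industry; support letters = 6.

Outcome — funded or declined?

Atomic conditions:
  project duration ≥ 57 months: 67 ≥ 57 is true
  institutional cost-share > 13%: 28 > 13 is true
  NOT is a resubmission: no → true
  requested budget < 776974 USD: 1095099 < 776974 is false
  PI h-index ≤ 11: 26 ≤ 11 is false
  mean reviewer score between 2.9 and 3.9: 1.6 in [2.9, 3.9] is false
  project duration ≥ 40 months: 67 ≥ 40 is true
  early-career PI: yes → true
  program area ∈ {bio, math}: bio is in the set → true
  institution type ∈ {R1, R2}: industry is not in the set → false
  years since PhD ≤ 43 years: 4 ≤ 43 is true
  IRB approval obtained: yes → true
  support letters ≥ 6: 6 ≥ 6 is true
  program area = math: bio == math is false
  project duration = 35 months: 67 == 35 is false
  PI h-index ≥ 57: 26 ≥ 57 is false
  mean reviewer score between 2.1 and 2.5: 1.6 in [2.1, 2.5] is false
Combine:
[1.1.1.2.1] true AND true = true
[1.1.1.2] NOT true = false
[1.1.1] true AND false = false
[1.1] NOT false = true
[1.2] exactly-one(false, false) = false
[1] true → false = false
[2.1.1] false OR true = true
[2.1.2] true → true = true
[2.1.3] false → true (antecedent false ⇒ implication holds) = true
[2.1] true AND true AND true = true
[2] NOT true = false
[3.1] true AND true AND false = false
[3.2] false OR false OR false = false
[3] false AND false = false
[root] false OR false OR false = false
Overall: false → declined

Declined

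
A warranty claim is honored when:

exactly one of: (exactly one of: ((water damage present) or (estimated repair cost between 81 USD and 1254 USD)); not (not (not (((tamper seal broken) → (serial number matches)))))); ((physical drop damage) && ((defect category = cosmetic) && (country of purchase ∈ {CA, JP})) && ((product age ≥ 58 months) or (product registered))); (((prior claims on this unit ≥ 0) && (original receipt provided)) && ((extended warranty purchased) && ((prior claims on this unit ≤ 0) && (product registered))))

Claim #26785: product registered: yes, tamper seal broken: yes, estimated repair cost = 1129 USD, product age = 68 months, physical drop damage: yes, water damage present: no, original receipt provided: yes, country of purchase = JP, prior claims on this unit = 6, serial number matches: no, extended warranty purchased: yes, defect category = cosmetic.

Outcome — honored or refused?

Honored

Atomic conditions:
  water damage present: no → false
  estimated repair cost between 81 USD and 1254 USD: 1129 in [81, 1254] is true
  tamper seal broken: yes → true
  serial number matches: no → false
  physical drop damage: yes → true
  defect category = cosmetic: cosmetic == cosmetic is true
  country of purchase ∈ {CA, JP}: JP is in the set → true
  product age ≥ 58 months: 68 ≥ 58 is true
  product registered: yes → true
  prior claims on this unit ≥ 0: 6 ≥ 0 is true
  original receipt provided: yes → true
  extended warranty purchased: yes → true
  prior claims on this unit ≤ 0: 6 ≤ 0 is false
Combine:
[1.1] false OR true = true
[1.2.1.1.1] true → false = false
[1.2.1.1] NOT false = true
[1.2.1] NOT true = false
[1.2] NOT false = true
[1] exactly-one(true, true) = false
[2.2] true AND true = true
[2.3] true OR true = true
[2] true AND true AND true = true
[3.1] true AND true = true
[3.2.2] false AND true = false
[3.2] true AND false = false
[3] true AND false = false
[root] exactly-one(false, true, false) = true
Overall: true → honored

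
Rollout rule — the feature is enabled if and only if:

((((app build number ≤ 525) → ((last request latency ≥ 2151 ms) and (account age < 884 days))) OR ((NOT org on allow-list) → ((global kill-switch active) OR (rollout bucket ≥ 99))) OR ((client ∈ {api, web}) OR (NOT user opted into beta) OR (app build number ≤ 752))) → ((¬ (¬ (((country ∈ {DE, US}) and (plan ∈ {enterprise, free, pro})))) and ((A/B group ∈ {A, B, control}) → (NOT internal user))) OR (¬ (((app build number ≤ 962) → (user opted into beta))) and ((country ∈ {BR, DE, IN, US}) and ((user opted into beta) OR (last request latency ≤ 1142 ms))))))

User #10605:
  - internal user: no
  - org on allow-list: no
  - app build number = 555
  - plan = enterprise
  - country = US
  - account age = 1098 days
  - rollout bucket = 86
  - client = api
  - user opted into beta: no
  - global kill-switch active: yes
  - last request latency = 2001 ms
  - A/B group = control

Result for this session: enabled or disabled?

Enabled

Atomic conditions:
  app build number ≤ 525: 555 ≤ 525 is false
  last request latency ≥ 2151 ms: 2001 ≥ 2151 is false
  account age < 884 days: 1098 < 884 is false
  NOT org on allow-list: no → true
  global kill-switch active: yes → true
  rollout bucket ≥ 99: 86 ≥ 99 is false
  client ∈ {api, web}: api is in the set → true
  NOT user opted into beta: no → true
  app build number ≤ 752: 555 ≤ 752 is true
  country ∈ {DE, US}: US is in the set → true
  plan ∈ {enterprise, free, pro}: enterprise is in the set → true
  A/B group ∈ {A, B, control}: control is in the set → true
  NOT internal user: no → true
  app build number ≤ 962: 555 ≤ 962 is true
  user opted into beta: no → false
  country ∈ {BR, DE, IN, US}: US is in the set → true
  last request latency ≤ 1142 ms: 2001 ≤ 1142 is false
Combine:
[1.1.2] false AND false = false
[1.1] false → false (antecedent false ⇒ implication holds) = true
[1.2.2] true OR false = true
[1.2] true → true = true
[1.3] true OR true OR true = true
[1] true OR true OR true = true
[2.1.1.1.1] true AND true = true
[2.1.1.1] NOT true = false
[2.1.1] NOT false = true
[2.1.2] true → true = true
[2.1] true AND true = true
[2.2.1.1] true → false = false
[2.2.1] NOT false = true
[2.2.2.2] false OR false = false
[2.2.2] true AND false = false
[2.2] true AND false = false
[2] true OR false = true
[root] true → true = true
Overall: true → enabled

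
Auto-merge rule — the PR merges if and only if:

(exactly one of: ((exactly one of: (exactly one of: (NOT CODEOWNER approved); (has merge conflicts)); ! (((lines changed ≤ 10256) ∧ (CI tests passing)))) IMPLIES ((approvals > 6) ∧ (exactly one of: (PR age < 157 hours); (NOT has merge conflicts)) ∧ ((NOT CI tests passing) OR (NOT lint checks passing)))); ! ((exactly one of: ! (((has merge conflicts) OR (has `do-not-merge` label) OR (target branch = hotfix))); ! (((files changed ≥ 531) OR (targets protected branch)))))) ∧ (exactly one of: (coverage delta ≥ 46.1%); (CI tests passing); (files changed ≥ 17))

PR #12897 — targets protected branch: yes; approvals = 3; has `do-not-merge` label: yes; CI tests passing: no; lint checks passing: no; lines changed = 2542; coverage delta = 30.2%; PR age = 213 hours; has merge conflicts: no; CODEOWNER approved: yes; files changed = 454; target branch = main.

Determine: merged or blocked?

Atomic conditions:
  NOT CODEOWNER approved: yes → false
  has merge conflicts: no → false
  lines changed ≤ 10256: 2542 ≤ 10256 is true
  CI tests passing: no → false
  approvals > 6: 3 > 6 is false
  PR age < 157 hours: 213 < 157 is false
  NOT has merge conflicts: no → true
  NOT CI tests passing: no → true
  NOT lint checks passing: no → true
  has `do-not-merge` label: yes → true
  target branch = hotfix: main == hotfix is false
  files changed ≥ 531: 454 ≥ 531 is false
  targets protected branch: yes → true
  coverage delta ≥ 46.1%: 30.2 ≥ 46.1 is false
  files changed ≥ 17: 454 ≥ 17 is true
Combine:
[1.1.1.1] exactly-one(false, false) = false
[1.1.1.2.1] true AND false = false
[1.1.1.2] NOT false = true
[1.1.1] exactly-one(false, true) = true
[1.1.2.2] exactly-one(false, true) = true
[1.1.2.3] true OR true = true
[1.1.2] false AND true AND true = false
[1.1] true → false = false
[1.2.1.1.1] false OR true OR false = true
[1.2.1.1] NOT true = false
[1.2.1.2.1] false OR true = true
[1.2.1.2] NOT true = false
[1.2.1] exactly-one(false, false) = false
[1.2] NOT false = true
[1] exactly-one(false, true) = true
[2] exactly-one(false, false, true) = true
[root] true AND true = true
Overall: true → merged

Merged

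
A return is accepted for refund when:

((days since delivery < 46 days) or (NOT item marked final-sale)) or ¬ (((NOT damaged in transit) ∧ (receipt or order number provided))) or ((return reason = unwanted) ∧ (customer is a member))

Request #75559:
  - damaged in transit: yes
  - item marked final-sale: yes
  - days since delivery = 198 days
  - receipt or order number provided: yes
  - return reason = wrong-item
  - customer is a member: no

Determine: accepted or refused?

Atomic conditions:
  days since delivery < 46 days: 198 < 46 is false
  NOT item marked final-sale: yes → false
  NOT damaged in transit: yes → false
  receipt or order number provided: yes → true
  return reason = unwanted: wrong-item == unwanted is false
  customer is a member: no → false
Combine:
[1] false OR false = false
[2.1] false AND true = false
[2] NOT false = true
[3] false AND false = false
[root] false OR true OR false = true
Overall: true → accepted

Accepted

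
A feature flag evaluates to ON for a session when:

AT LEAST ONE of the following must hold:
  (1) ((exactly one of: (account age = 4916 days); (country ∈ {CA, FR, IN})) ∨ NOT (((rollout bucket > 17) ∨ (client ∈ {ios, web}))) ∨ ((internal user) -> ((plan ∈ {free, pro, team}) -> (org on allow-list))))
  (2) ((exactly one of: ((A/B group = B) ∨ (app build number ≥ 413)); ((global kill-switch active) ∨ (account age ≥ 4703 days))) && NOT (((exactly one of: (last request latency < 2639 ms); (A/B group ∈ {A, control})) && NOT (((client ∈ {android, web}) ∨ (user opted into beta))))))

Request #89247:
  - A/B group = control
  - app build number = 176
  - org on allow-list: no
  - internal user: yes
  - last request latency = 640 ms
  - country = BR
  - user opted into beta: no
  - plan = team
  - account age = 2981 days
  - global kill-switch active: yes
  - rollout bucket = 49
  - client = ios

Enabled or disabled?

Atomic conditions:
  account age = 4916 days: 2981 == 4916 is false
  country ∈ {CA, FR, IN}: BR is not in the set → false
  rollout bucket > 17: 49 > 17 is true
  client ∈ {ios, web}: ios is in the set → true
  internal user: yes → true
  plan ∈ {free, pro, team}: team is in the set → true
  org on allow-list: no → false
  A/B group = B: control == B is false
  app build number ≥ 413: 176 ≥ 413 is false
  global kill-switch active: yes → true
  account age ≥ 4703 days: 2981 ≥ 4703 is false
  last request latency < 2639 ms: 640 < 2639 is true
  A/B group ∈ {A, control}: control is in the set → true
  client ∈ {android, web}: ios is not in the set → false
  user opted into beta: no → false
Combine:
[1.1] exactly-one(false, false) = false
[1.2.1] true OR true = true
[1.2] NOT true = false
[1.3.2] true → false = false
[1.3] true → false = false
[1] false OR false OR false = false
[2.1.1] false OR false = false
[2.1.2] true OR false = true
[2.1] exactly-one(false, true) = true
[2.2.1.1] exactly-one(true, true) = false
[2.2.1.2.1] false OR false = false
[2.2.1.2] NOT false = true
[2.2.1] false AND true = false
[2.2] NOT false = true
[2] true AND true = true
[root] false OR true = true
Overall: true → enabled

Enabled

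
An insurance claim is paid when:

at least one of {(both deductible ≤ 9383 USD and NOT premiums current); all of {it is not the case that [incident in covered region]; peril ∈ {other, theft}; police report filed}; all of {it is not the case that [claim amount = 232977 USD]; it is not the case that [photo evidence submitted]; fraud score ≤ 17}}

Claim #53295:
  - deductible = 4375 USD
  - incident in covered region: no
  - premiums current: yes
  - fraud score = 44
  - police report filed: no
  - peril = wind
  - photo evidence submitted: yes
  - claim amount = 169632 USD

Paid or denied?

Denied

Atomic conditions:
  deductible ≤ 9383 USD: 4375 ≤ 9383 is true
  NOT premiums current: yes → false
  incident in covered region: no → false
  peril ∈ {other, theft}: wind is not in the set → false
  police report filed: no → false
  claim amount = 232977 USD: 169632 == 232977 is false
  photo evidence submitted: yes → true
  fraud score ≤ 17: 44 ≤ 17 is false
Combine:
[1] true AND false = false
[2.1] NOT false = true
[2] true AND false AND false = false
[3.1] NOT false = true
[3.2] NOT true = false
[3] true AND false AND false = false
[root] false OR false OR false = false
Overall: false → denied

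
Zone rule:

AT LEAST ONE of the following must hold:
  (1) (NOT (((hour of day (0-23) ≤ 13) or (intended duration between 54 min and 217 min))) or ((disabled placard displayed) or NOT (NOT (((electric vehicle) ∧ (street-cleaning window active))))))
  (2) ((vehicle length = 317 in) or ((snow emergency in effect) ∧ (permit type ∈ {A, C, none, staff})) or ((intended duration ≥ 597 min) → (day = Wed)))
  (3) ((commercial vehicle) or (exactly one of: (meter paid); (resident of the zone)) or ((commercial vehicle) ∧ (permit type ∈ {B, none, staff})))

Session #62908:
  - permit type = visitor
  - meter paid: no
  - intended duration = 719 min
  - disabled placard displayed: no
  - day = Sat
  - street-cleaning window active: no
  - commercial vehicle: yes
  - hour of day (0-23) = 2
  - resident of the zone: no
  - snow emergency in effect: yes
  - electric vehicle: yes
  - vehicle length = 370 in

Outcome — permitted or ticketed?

Atomic conditions:
  hour of day (0-23) ≤ 13: 2 ≤ 13 is true
  intended duration between 54 min and 217 min: 719 in [54, 217] is false
  disabled placard displayed: no → false
  electric vehicle: yes → true
  street-cleaning window active: no → false
  vehicle length = 317 in: 370 == 317 is false
  snow emergency in effect: yes → true
  permit type ∈ {A, C, none, staff}: visitor is not in the set → false
  intended duration ≥ 597 min: 719 ≥ 597 is true
  day = Wed: Sat == Wed is false
  commercial vehicle: yes → true
  meter paid: no → false
  resident of the zone: no → false
  permit type ∈ {B, none, staff}: visitor is not in the set → false
Combine:
[1.1.1] true OR false = true
[1.1] NOT true = false
[1.2.2.1.1] true AND false = false
[1.2.2.1] NOT false = true
[1.2.2] NOT true = false
[1.2] false OR false = false
[1] false OR false = false
[2.2] true AND false = false
[2.3] true → false = false
[2] false OR false OR false = false
[3.2] exactly-one(false, false) = false
[3.3] true AND false = false
[3] true OR false OR false = true
[root] false OR false OR true = true
Overall: true → permitted

Permitted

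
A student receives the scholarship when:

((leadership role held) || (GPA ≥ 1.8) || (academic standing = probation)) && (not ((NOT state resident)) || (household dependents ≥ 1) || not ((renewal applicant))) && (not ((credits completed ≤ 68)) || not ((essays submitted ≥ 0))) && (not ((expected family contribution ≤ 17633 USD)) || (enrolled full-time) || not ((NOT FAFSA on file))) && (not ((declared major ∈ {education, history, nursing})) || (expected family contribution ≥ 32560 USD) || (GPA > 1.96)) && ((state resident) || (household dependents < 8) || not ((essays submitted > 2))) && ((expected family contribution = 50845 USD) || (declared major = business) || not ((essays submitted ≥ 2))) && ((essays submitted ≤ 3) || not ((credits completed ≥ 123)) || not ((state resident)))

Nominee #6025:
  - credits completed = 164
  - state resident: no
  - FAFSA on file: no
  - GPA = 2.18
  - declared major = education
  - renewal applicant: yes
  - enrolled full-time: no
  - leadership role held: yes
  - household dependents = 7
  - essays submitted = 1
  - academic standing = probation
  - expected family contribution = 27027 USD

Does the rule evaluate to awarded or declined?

Atomic conditions:
  leadership role held: yes → true
  GPA ≥ 1.8: 2.18 ≥ 1.8 is true
  academic standing = probation: probation == probation is true
  NOT state resident: no → true
  household dependents ≥ 1: 7 ≥ 1 is true
  renewal applicant: yes → true
  credits completed ≤ 68: 164 ≤ 68 is false
  essays submitted ≥ 0: 1 ≥ 0 is true
  expected family contribution ≤ 17633 USD: 27027 ≤ 17633 is false
  enrolled full-time: no → false
  NOT FAFSA on file: no → true
  declared major ∈ {education, history, nursing}: education is in the set → true
  expected family contribution ≥ 32560 USD: 27027 ≥ 32560 is false
  GPA > 1.96: 2.18 > 1.96 is true
  state resident: no → false
  household dependents < 8: 7 < 8 is true
  essays submitted > 2: 1 > 2 is false
  expected family contribution = 50845 USD: 27027 == 50845 is false
  declared major = business: education == business is false
  essays submitted ≥ 2: 1 ≥ 2 is false
  essays submitted ≤ 3: 1 ≤ 3 is true
  credits completed ≥ 123: 164 ≥ 123 is true
Combine:
[1] true OR true OR true = true
[2.1] NOT true = false
[2.3] NOT true = false
[2] false OR true OR false = true
[3.1] NOT false = true
[3.2] NOT true = false
[3] true OR false = true
[4.1] NOT false = true
[4.3] NOT true = false
[4] true OR false OR false = true
[5.1] NOT true = false
[5] false OR false OR true = true
[6.3] NOT false = true
[6] false OR true OR true = true
[7.3] NOT false = true
[7] false OR false OR true = true
[8.2] NOT true = false
[8.3] NOT false = true
[8] true OR false OR true = true
[root] true AND true AND true AND true AND true AND true AND true AND true = true
Overall: true → awarded

Awarded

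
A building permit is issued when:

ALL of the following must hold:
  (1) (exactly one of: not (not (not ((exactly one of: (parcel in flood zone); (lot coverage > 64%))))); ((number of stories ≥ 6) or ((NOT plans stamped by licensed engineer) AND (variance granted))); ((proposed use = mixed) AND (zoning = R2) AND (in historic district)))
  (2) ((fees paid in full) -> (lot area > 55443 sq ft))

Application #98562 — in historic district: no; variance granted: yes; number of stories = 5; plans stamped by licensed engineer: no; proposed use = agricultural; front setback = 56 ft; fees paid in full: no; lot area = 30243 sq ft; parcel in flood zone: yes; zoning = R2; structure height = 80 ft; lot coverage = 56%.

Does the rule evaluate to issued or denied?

Atomic conditions:
  parcel in flood zone: yes → true
  lot coverage > 64%: 56 > 64 is false
  number of stories ≥ 6: 5 ≥ 6 is false
  NOT plans stamped by licensed engineer: no → true
  variance granted: yes → true
  proposed use = mixed: agricultural == mixed is false
  zoning = R2: R2 == R2 is true
  in historic district: no → false
  fees paid in full: no → false
  lot area > 55443 sq ft: 30243 > 55443 is false
Combine:
[1.1.1.1.1] exactly-one(true, false) = true
[1.1.1.1] NOT true = false
[1.1.1] NOT false = true
[1.1] NOT true = false
[1.2.2] true AND true = true
[1.2] false OR true = true
[1.3] false AND true AND false = false
[1] exactly-one(false, true, false) = true
[2] false → false (antecedent false ⇒ implication holds) = true
[root] true AND true = true
Overall: true → issued

Issued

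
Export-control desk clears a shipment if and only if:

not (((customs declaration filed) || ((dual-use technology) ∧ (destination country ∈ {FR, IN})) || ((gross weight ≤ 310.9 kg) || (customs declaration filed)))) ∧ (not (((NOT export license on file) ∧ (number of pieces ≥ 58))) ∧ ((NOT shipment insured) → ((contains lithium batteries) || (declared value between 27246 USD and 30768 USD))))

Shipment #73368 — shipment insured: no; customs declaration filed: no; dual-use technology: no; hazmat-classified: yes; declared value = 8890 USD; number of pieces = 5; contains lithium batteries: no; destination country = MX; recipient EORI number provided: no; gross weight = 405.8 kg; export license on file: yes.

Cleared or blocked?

Atomic conditions:
  customs declaration filed: no → false
  dual-use technology: no → false
  destination country ∈ {FR, IN}: MX is not in the set → false
  gross weight ≤ 310.9 kg: 405.8 ≤ 310.9 is false
  NOT export license on file: yes → false
  number of pieces ≥ 58: 5 ≥ 58 is false
  NOT shipment insured: no → true
  contains lithium batteries: no → false
  declared value between 27246 USD and 30768 USD: 8890 in [27246, 30768] is false
Combine:
[1.1.2] false AND false = false
[1.1.3] false OR false = false
[1.1] false OR false OR false = false
[1] NOT false = true
[2.1.1] false AND false = false
[2.1] NOT false = true
[2.2.2] false OR false = false
[2.2] true → false = false
[2] true AND false = false
[root] true AND false = false
Overall: false → blocked

Blocked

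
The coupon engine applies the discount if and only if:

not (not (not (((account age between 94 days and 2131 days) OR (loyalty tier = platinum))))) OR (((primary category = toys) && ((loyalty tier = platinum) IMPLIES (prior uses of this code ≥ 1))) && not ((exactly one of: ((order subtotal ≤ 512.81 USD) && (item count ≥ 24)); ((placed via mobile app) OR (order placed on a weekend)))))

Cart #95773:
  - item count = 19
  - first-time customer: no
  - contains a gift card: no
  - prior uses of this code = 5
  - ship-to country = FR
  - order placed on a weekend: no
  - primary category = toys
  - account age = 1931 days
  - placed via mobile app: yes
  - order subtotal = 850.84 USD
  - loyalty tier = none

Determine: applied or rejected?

Atomic conditions:
  account age between 94 days and 2131 days: 1931 in [94, 2131] is true
  loyalty tier = platinum: none == platinum is false
  primary category = toys: toys == toys is true
  prior uses of this code ≥ 1: 5 ≥ 1 is true
  order subtotal ≤ 512.81 USD: 850.84 ≤ 512.81 is false
  item count ≥ 24: 19 ≥ 24 is false
  placed via mobile app: yes → true
  order placed on a weekend: no → false
Combine:
[1.1.1.1] true OR false = true
[1.1.1] NOT true = false
[1.1] NOT false = true
[1] NOT true = false
[2.1.2] false → true (antecedent false ⇒ implication holds) = true
[2.1] true AND true = true
[2.2.1.1] false AND false = false
[2.2.1.2] true OR false = true
[2.2.1] exactly-one(false, true) = true
[2.2] NOT true = false
[2] true AND false = false
[root] false OR false = false
Overall: false → rejected

Rejected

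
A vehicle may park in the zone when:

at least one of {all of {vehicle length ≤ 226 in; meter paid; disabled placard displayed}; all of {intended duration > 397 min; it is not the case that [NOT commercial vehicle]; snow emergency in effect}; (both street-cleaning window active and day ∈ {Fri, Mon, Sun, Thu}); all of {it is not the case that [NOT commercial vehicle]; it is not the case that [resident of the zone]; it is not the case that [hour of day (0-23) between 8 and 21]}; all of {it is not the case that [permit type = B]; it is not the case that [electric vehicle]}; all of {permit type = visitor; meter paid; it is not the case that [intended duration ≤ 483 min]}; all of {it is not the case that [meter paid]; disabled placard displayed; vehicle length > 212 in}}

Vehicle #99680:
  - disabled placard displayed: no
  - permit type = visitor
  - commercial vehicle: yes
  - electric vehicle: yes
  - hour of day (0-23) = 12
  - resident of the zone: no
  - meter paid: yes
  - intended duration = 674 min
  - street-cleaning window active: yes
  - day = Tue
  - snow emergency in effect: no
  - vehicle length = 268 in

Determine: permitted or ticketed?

Atomic conditions:
  vehicle length ≤ 226 in: 268 ≤ 226 is false
  meter paid: yes → true
  disabled placard displayed: no → false
  intended duration > 397 min: 674 > 397 is true
  NOT commercial vehicle: yes → false
  snow emergency in effect: no → false
  street-cleaning window active: yes → true
  day ∈ {Fri, Mon, Sun, Thu}: Tue is not in the set → false
  resident of the zone: no → false
  hour of day (0-23) between 8 and 21: 12 in [8, 21] is true
  permit type = B: visitor == B is false
  electric vehicle: yes → true
  permit type = visitor: visitor == visitor is true
  intended duration ≤ 483 min: 674 ≤ 483 is false
  vehicle length > 212 in: 268 > 212 is true
Combine:
[1] false AND true AND false = false
[2.2] NOT false = true
[2] true AND true AND false = false
[3] true AND false = false
[4.1] NOT false = true
[4.2] NOT false = true
[4.3] NOT true = false
[4] true AND true AND false = false
[5.1] NOT false = true
[5.2] NOT true = false
[5] true AND false = false
[6.3] NOT false = true
[6] true AND true AND true = true
[7.1] NOT true = false
[7] false AND false AND true = false
[root] false OR false OR false OR false OR false OR true OR false = true
Overall: true → permitted

Permitted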